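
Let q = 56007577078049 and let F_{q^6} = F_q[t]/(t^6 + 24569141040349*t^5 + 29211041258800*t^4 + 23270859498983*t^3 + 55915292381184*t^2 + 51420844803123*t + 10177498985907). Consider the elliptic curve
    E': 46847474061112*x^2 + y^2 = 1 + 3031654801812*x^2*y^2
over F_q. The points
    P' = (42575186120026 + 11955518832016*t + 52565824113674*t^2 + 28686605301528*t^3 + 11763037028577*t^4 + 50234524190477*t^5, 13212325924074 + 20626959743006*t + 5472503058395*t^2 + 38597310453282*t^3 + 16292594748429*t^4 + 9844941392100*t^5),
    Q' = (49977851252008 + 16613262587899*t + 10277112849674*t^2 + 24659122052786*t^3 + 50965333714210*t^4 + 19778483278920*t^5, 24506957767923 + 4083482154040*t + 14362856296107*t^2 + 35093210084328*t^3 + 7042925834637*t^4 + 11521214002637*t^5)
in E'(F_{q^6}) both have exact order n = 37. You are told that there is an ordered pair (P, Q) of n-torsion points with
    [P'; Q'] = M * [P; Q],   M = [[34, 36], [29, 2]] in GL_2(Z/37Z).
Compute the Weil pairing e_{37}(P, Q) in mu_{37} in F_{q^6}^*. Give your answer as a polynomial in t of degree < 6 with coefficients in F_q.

e_{37} is bilinear + alternating on E[37], so e_{37}(34*P + 36*Q, 29*P + 2*Q) = e_{37}(P,Q)^(34*2-36*29).
Hence e(P,Q) = e(P',Q')^{29} where 29 = 23^{-1} mod 37.
Edwards->Montgomery: u=(1+y)/(1-y), v=u/x -> 16060732136303v^2=u^3+3479681901673u^2+u; then x_W=10953954814825u+45651572862520: y^2=x^3+29783393100383*x+10285388309056.
Miller loop for e_{37} over F_{56007577078049^6}: bits of 37 = 100101; 5 double steps + 2 add steps, l/v at each.
Result: e(P',Q') = 3549471312572 + 46303328065187*t + 34371533807290*t^2 + 10031247530113*t^3 + 46797823186402*t^4 + 5679671781677*t^5.
Hence e(P,Q) = 34731289250369 + 30863512400757*t + 23228763558408*t^2 + 21042807808995*t^3 + 11165654233432*t^4 + 6395537842545*t^5 in F_{56007577078049^6}^*.

34731289250369 + 30863512400757*t + 23228763558408*t^2 + 21042807808995*t^3 + 11165654233432*t^4 + 6395537842545*t^5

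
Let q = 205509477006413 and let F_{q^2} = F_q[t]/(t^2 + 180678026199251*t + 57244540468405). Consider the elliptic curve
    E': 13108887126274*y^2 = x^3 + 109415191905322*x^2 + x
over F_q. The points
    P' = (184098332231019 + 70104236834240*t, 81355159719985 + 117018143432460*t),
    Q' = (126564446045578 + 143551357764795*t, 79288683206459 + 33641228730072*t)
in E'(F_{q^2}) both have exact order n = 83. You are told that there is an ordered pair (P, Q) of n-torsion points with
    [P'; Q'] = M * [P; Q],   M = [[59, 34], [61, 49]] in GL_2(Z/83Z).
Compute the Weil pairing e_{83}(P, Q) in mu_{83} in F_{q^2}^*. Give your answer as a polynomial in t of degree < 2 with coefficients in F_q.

169923551814597 + 138291823305295*t

Alternating bilinearity on E[83] (values in mu_{83} in F_{205509477006413^2}) gives e(P',Q') = e(P,Q)^det(M).
59*49 - 34*61 = 817; reduced mod 83: det = 70, inverse 51.
Undo Montgomery via alpha=151481434568821, beta=98401357049472: (a',b')=(107369348630051,109810870675149) over F_{205509477006413}.
Miller loop for e_{83} over F_{205509477006413^2}: bits of 83 = 1010011; 6 double steps + 3 add steps, l/v at each.
f_P(D_Q)/f_Q(D_P) = 202905350883709 + 109621780664161*t.
Raise to 51: e(P,Q) = 169923551814597 + 138291823305295*t in mu_{83}.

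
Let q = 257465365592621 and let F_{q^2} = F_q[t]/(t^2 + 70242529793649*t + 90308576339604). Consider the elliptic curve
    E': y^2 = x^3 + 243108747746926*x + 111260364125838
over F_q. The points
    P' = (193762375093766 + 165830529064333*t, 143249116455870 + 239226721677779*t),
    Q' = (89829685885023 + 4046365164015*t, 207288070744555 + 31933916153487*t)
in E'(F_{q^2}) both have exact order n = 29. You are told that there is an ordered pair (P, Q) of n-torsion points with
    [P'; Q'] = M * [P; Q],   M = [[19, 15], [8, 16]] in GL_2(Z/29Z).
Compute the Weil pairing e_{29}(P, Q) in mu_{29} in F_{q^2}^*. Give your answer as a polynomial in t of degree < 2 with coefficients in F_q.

Alternating bilinearity on E[29] (values in mu_{29} in F_{257465365592621^2}) gives e(P',Q') = e(P,Q)^det(M).
So e_{29}(P,Q) = e_{29}(P',Q')^{3}, since 10*3 = 1 mod 29.
Build f_{29,P'} and f_{29,Q'} via the 5-bit ladder of 29=11101_2; evaluate at shifted divisors; quotient in F_{257465365592621^2}.
Result: e(P',Q') = 144614241576230 + 249852226458716*t.
e_{29}(P,Q) = (144614241576230 + 249852226458716*t)^{3} = 204564026976316 + 187106132222644*t.

204564026976316 + 187106132222644*t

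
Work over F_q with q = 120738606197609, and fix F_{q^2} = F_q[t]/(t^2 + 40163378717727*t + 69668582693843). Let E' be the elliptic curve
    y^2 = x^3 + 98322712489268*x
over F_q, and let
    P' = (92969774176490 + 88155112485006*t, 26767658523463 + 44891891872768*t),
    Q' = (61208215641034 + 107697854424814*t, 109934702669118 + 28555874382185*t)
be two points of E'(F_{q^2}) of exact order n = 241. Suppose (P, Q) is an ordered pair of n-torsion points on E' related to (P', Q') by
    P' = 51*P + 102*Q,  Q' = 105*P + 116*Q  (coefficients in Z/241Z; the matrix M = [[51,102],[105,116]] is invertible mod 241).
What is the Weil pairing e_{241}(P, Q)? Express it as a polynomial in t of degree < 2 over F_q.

Since e_{241}(P,P)=e_{241}(Q,Q)=1 and e_{241}(Q,P)=e_{241}(P,Q)^{-1}, expanding e_{241}(51*P + 102*Q,105*P + 116*Q) leaves e(P,Q)^det(M).
So e_{241}(P,Q) = e_{241}(P',Q')^{102}, since 26*102 = 1 mod 241.
Run Miller on y^2=x^3+98322712489268*x over F_{120738606197609}: ladder 11110001 (8 bits); e = f_P(D_Q)/f_Q(D_P).
So e_{241}(P',Q') = 45281057766017 + 48515039261843*t.
(45281057766017 + 48515039261843*t)^{102} mod (120738606197609,f) = 75026029425913 + 7422624857281*t.

75026029425913 + 7422624857281*t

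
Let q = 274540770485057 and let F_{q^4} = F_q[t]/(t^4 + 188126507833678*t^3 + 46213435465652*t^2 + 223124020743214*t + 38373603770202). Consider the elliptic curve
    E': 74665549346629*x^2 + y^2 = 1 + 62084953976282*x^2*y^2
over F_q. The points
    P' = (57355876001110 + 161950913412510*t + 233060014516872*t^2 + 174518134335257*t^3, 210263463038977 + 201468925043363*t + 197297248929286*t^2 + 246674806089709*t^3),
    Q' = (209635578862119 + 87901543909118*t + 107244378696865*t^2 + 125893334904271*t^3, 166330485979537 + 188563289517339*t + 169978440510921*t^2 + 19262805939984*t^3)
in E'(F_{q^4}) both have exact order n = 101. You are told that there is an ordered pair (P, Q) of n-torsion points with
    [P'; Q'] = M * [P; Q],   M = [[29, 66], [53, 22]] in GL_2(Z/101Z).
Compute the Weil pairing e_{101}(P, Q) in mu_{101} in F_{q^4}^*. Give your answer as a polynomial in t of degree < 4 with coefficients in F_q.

Since e_{101}(P,P)=e_{101}(Q,Q)=1 and e_{101}(Q,P)=e_{101}(P,Q)^{-1}, expanding e_{101}(29*P + 66*Q,53*P + 22*Q) leaves e(P,Q)^det(M).
Hence e(P,Q) = e(P',Q')^{41} where 41 = 69^{-1} mod 101.
Map (x,y)_Ed via u=(1+y)/(1-y), v=(1+y)/((1-y)x) to Montgomery A=204972330204595,B=107047696204250; then to (a',b')=(235604138429132,0).
Run Miller on y^2=x^3+235604138429132*x over F_{274540770485057}: ladder 1100101 (7 bits); e = f_P(D_Q)/f_Q(D_P).
Miller gives e_{101}(P',Q') = 131805920658145 + 164922334092401*t + 89412019687115*t^2 + 34023417758435*t^3 in F_{274540770485057^4}.
e_{101}(P,Q) = (131805920658145 + 164922334092401*t + 89412019687115*t^2 + 34023417758435*t^3)^{41} = 237020413884033 + 75592758871990*t + 68579686962593*t^2 + 266284256972452*t^3.

237020413884033 + 75592758871990*t + 68579686962593*t^2 + 266284256972452*t^3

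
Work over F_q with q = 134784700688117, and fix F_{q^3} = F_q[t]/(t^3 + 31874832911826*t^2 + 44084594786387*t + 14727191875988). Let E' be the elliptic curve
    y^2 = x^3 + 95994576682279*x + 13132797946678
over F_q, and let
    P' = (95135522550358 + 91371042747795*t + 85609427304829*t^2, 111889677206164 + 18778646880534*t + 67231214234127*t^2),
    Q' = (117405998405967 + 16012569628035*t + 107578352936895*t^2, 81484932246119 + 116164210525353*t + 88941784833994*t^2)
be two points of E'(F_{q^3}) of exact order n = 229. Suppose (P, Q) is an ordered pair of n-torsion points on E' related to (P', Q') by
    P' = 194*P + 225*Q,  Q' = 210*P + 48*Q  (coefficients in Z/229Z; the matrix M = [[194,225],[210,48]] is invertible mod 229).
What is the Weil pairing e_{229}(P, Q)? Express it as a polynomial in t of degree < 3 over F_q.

The 229-Weil pairing on E[229] over F_{134784700688117} is alternating-bilinear: e_{229}(P',Q') = e_{229}(P,Q)^det(M).
det M = 194*48 - 225*210 = -37938 = 76 (mod 229); 76^{-1} = 226 (mod 229).
n = 229 = (11100101)_2 (8 bits, wt 5); accumulate f_{229,P'}(Q'+S)/f_{229,P'}(S) along the 7-step ladder.
f_P(D_Q)/f_Q(D_P) = 117183798227542 + 117087791089328*t + 47821348075280*t^2.
e_{229}(P,Q) = (117183798227542 + 117087791089328*t + 47821348075280*t^2)^{226} = 61903256645269 + 100264700028600*t + 90817119677171*t^2.

61903256645269 + 100264700028600*t + 90817119677171*t^2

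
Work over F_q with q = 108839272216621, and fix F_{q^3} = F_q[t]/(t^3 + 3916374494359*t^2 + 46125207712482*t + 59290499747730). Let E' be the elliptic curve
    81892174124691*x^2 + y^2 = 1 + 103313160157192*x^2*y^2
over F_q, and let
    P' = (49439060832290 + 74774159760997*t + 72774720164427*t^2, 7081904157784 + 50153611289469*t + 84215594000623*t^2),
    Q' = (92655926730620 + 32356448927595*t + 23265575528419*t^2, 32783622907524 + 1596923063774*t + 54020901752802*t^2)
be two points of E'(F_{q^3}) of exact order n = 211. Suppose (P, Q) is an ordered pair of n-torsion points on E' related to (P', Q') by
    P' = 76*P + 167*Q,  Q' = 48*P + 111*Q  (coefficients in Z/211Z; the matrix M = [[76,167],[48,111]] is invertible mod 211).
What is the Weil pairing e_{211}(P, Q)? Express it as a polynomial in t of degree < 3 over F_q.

30238436597690 + 67319153278408*t + 13644479435676*t^2

e_{211} is bilinear + alternating on E[211], so e_{211}(76*P + 167*Q, 48*P + 111*Q) = e_{211}(P,Q)^(76*111-167*48).
Hence e(P,Q) = e(P',Q')^{105} where 105 = 209^{-1} mod 211.
Edwards a_E,d_E -> Montgomery A=20288909836806,B=60789746700066 -> Weierstrass 0,78624191406639 via alpha=12727677010877,beta=21854571546030.
Miller loop for e_{211} over F_{108839272216621^3}: bits of 211 = 11010011; 7 double steps + 4 add steps, l/v at each.
So e_{211}(P',Q') = 18778294226596 + 1923689227493*t + 67485053128116*t^2.
Thus e_{211}(P,Q) = 30238436597690 + 67319153278408*t + 13644479435676*t^2.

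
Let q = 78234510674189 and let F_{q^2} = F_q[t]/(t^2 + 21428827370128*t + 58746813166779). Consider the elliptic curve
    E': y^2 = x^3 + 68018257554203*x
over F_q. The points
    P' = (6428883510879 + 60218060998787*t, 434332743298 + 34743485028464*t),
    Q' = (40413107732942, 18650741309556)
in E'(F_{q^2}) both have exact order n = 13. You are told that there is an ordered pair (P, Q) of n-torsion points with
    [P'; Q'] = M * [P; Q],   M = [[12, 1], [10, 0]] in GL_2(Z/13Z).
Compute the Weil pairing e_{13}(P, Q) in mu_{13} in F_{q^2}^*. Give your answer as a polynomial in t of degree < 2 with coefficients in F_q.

11767123847492 + 5836872611456*t

Under M = [[12,1],[10,0]] in GL_2(Z/13), e_{13}(P',Q') = e_{13}(P,Q)^(12*0-1*10 mod 13).
det(M) mod 13 = 3; its inverse in (Z/13)^* is 9 (check: 3*9 mod 13 = 1).
4-bit Miller (1101) on E'/F_{78234510674189} with a'=68018257554203, b'=0: accumulate tangent/chord ratios at Q'+S and P'+S'.
Result: e(P',Q') = 56788306317498 + 48019667603369*t.
Raise to 9: e(P,Q) = 11767123847492 + 5836872611456*t in mu_{13}.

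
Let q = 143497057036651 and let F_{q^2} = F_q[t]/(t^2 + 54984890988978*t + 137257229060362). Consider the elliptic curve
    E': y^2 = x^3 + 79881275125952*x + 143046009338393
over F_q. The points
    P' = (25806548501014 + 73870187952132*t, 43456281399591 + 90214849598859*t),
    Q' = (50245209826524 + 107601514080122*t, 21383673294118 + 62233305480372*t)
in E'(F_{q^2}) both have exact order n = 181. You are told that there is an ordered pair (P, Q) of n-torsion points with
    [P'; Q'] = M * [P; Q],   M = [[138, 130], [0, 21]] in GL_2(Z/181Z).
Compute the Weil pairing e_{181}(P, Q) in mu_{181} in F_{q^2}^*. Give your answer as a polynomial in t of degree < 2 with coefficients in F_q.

e_{181} is bilinear + alternating on E[181], so e_{181}(138*P + 130*Q, 21*Q) = e_{181}(P,Q)^(138*21-130*0).
So e_{181}(P,Q) = e_{181}(P',Q')^{91}, since 2*91 = 1 mod 181.
Build f_{181,P'} and f_{181,Q'} via the 8-bit ladder of 181=10110101_2; evaluate at shifted divisors; quotient in F_{143497057036651^2}.
Result: e(P',Q') = 1529531866957 + 62859352249605*t.
Thus e_{181}(P,Q) = 19451152585374 + 111956791417120*t.

19451152585374 + 111956791417120*t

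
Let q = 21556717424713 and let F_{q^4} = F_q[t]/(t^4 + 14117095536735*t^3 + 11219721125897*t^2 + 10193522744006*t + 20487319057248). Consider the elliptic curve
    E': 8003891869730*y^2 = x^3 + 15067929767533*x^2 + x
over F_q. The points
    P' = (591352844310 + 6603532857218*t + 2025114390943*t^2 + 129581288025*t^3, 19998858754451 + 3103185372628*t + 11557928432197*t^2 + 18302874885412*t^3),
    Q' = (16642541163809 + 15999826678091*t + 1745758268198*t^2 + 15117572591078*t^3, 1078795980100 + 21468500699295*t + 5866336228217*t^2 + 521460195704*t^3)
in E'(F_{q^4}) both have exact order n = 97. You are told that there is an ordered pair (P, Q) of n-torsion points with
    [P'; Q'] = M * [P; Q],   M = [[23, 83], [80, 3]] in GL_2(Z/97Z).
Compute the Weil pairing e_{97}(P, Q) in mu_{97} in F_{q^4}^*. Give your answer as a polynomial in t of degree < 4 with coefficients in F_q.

e_{97} is bilinear + alternating on E[97], so e_{97}(23*P + 83*Q, 80*P + 3*Q) = e_{97}(P,Q)^(23*3-83*80).
23*3 - 83*80 = -6571; reduced mod 97: det = 25, inverse 66.
Set x_W=5870397853636*u+11665394982787, y_W=5870397853636*v; then E': y_W^2=x_W^3+15800254607875*x_W+4692593729147.
n = 97 = (1100001)_2 (7 bits, wt 3); accumulate f_{97,P'}(Q'+S)/f_{97,P'}(S) along the 6-step ladder.
e_{97}(P',Q') = 2569396302585 + 460446469827*t + 8097410447506*t^2 + 5648271121443*t^3.
Thus e_{97}(P,Q) = 5013493022838 + 2836237367113*t + 18635699121707*t^2 + 11773689738388*t^3.

5013493022838 + 2836237367113*t + 18635699121707*t^2 + 11773689738388*t^3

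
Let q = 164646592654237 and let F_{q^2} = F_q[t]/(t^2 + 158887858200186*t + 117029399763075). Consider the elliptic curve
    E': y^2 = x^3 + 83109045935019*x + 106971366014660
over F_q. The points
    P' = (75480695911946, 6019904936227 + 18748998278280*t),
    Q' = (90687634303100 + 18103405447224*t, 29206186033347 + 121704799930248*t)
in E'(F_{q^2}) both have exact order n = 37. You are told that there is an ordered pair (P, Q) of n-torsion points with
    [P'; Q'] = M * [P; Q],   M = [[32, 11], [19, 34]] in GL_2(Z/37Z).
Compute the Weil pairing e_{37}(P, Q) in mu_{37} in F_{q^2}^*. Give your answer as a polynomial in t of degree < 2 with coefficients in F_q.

Under M = [[32,11],[19,34]] in GL_2(Z/37), e_{37}(P',Q') = e_{37}(P,Q)^(32*34-11*19 mod 37).
det(M) mod 37 = 28; its inverse in (Z/37)^* is 4 (check: 28*4 mod 37 = 1).
Build f_{37,P'} and f_{37,Q'} via the 6-bit ladder of 37=100101_2; evaluate at shifted divisors; quotient in F_{164646592654237^2}.
e_{37}(P',Q') = 46494722549978 + 21439150843956*t.
e_{37}(P,Q) = (46494722549978 + 21439150843956*t)^{4} = 4166785621332 + 73833682014847*t.

4166785621332 + 73833682014847*t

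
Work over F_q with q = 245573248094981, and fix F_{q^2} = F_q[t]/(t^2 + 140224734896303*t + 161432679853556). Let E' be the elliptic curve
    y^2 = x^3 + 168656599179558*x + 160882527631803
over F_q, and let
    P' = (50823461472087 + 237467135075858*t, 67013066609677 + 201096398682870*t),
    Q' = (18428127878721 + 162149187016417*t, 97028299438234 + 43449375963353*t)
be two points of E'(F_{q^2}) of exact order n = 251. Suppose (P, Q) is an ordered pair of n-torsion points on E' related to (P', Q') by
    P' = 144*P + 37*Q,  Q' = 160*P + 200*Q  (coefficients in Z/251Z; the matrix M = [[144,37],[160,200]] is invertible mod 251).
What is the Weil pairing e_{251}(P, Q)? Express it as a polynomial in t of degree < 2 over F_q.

Under M = [[144,37],[160,200]] in GL_2(Z/251), e_{251}(P',Q') = e_{251}(P,Q)^(144*200-37*160 mod 251).
144*200 - 37*160 = 22880; reduced mod 251: det = 39, inverse 103.
Build f_{251,P'} and f_{251,Q'} via the 8-bit ladder of 251=11111011_2; evaluate at shifted divisors; quotient in F_{245573248094981^2}.
The quotient is 192883647553612 + 1097957446885*t.
Raise to 103: e(P,Q) = 34913164002357 + 85439067273545*t in mu_{251}.

34913164002357 + 85439067273545*t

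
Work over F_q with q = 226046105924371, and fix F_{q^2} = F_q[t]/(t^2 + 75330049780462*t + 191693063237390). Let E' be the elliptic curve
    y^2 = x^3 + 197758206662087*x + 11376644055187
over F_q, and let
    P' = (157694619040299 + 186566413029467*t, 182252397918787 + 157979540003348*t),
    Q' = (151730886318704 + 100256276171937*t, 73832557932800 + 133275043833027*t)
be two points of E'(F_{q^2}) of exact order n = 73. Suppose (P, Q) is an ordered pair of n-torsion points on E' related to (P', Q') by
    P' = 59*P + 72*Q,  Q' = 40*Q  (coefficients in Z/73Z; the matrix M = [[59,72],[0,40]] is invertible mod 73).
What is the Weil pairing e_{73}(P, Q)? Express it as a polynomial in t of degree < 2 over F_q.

17700932210903 + 177928027148756*t

Alternating bilinearity on E[73] (values in mu_{73} in F_{226046105924371^2}) gives e(P',Q') = e(P,Q)^det(M).
Inverting 24 mod 73: 70. Thus e_{73}(P,Q) = e(P',Q')^{70}.
Build f_{73,P'} and f_{73,Q'} via the 7-bit ladder of 73=1001001_2; evaluate at shifted divisors; quotient in F_{226046105924371^2}.
The quotient is 9996448385175 + 223469211128018*t.
Thus e_{73}(P,Q) = 17700932210903 + 177928027148756*t.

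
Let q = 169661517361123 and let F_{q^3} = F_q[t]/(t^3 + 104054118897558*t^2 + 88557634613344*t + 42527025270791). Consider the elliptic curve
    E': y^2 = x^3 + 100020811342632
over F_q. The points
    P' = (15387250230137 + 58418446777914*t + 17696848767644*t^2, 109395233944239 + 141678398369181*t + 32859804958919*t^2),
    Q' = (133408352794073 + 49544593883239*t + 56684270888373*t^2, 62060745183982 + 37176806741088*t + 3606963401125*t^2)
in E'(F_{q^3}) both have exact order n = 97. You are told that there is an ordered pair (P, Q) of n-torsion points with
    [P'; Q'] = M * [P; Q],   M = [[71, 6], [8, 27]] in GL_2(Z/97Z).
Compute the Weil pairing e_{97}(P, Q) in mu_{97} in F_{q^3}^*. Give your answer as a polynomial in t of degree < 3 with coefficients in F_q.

Alternating bilinearity on E[97] (values in mu_{97} in F_{169661517361123^3}) gives e(P',Q') = e(P,Q)^det(M).
det M = 71*27 - 6*8 = 1869 = 26 (mod 97); 26^{-1} = 56 (mod 97).
7-bit Miller (1100001) on E'/F_{169661517361123} with a'=0, b'=100020811342632: accumulate tangent/chord ratios at Q'+S and P'+S'.
The quotient is 146062053773056 + 10043430986319*t + 63076150878905*t^2.
Thus e_{97}(P,Q) = 124081746397245 + 55328925934662*t + 85071307276186*t^2.

124081746397245 + 55328925934662*t + 85071307276186*t^2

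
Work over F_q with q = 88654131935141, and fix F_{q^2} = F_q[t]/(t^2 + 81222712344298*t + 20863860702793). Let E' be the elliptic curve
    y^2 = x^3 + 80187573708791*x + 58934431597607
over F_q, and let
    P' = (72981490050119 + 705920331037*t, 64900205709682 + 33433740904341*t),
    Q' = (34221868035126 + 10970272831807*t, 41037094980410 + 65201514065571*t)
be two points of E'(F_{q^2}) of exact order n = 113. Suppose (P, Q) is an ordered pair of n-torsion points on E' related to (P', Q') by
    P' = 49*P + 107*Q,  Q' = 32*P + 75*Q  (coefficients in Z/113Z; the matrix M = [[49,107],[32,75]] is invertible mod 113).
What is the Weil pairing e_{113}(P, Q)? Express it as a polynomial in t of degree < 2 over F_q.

83581685640418 + 31888149846409*t

e_{113} is bilinear + alternating on E[113], so e_{113}(49*P + 107*Q, 32*P + 75*Q) = e_{113}(P,Q)^(49*75-107*32).
49*75 - 107*32 = 251; reduced mod 113: det = 25, inverse 104.
n = 113 = (1110001)_2 (7 bits, wt 4); accumulate f_{113,P'}(Q'+S)/f_{113,P'}(S) along the 6-step ladder.
e_{113}(P',Q') = 83914247505793 + 7902832869739*t.
Hence e(P,Q) = 83581685640418 + 31888149846409*t in F_{88654131935141^2}^*.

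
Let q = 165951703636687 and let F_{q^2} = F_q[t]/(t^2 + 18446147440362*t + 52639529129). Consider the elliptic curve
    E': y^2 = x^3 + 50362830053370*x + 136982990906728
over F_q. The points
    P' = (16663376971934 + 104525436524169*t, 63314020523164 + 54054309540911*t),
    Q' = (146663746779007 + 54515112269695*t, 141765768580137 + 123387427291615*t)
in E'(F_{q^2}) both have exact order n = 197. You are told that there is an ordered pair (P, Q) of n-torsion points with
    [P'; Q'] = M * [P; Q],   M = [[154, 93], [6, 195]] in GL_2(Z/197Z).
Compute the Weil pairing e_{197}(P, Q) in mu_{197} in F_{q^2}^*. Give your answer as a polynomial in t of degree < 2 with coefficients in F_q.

e_{197} is bilinear + alternating on E[197], so e_{197}(154*P + 93*Q, 6*P + 195*Q) = e_{197}(P,Q)^(154*195-93*6).
Inverting 119 mod 197: 149. Thus e_{197}(P,Q) = e(P',Q')^{149}.
Run Miller on y^2=x^3+50362830053370*x+136982990906728 over F_{165951703636687}: ladder 11000101 (8 bits); e = f_P(D_Q)/f_Q(D_P).
The quotient is 114994457674600 + 104746946248649*t.
(114994457674600 + 104746946248649*t)^{149} mod (165951703636687,f) = 25405917216380 + 81632631200107*t.

25405917216380 + 81632631200107*t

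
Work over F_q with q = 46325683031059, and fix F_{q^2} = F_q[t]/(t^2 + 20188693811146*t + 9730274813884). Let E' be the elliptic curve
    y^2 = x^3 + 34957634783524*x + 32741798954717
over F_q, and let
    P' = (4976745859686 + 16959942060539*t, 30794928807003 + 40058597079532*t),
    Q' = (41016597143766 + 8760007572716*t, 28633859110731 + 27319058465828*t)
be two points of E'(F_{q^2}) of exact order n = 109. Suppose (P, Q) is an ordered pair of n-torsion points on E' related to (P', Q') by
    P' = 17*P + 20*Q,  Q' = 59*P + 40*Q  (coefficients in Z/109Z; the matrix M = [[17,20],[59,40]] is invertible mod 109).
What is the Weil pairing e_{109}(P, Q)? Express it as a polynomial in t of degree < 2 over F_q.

Under M = [[17,20],[59,40]] in GL_2(Z/109), e_{109}(P',Q') = e_{109}(P,Q)^(17*40-20*59 mod 109).
So e_{109}(P,Q) = e_{109}(P',Q')^{63}, since 45*63 = 1 mod 109.
Run Miller on y^2=x^3+34957634783524*x+32741798954717 over F_{46325683031059}: ladder 1101101 (7 bits); e = f_P(D_Q)/f_Q(D_P).
So e_{109}(P',Q') = 3354128117220 + 30711310690033*t.
Hence e(P,Q) = 16932688898890 + 44951978554586*t in F_{46325683031059^2}^*.

16932688898890 + 44951978554586*t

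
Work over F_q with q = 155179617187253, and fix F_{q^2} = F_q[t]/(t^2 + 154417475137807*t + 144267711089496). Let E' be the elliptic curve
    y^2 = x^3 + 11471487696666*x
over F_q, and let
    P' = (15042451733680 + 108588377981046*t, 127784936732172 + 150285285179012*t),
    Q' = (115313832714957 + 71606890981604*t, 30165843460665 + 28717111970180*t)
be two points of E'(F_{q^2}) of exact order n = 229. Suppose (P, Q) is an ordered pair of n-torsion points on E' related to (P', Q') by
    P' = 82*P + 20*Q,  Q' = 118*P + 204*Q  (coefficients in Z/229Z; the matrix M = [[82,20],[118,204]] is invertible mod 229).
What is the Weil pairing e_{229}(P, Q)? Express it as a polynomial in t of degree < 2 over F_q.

90569746778468 + 16525322554264*t

e_{229} is bilinear + alternating on E[229], so e_{229}(82*P + 20*Q, 118*P + 204*Q) = e_{229}(P,Q)^(82*204-20*118).
det M = 82*204 - 20*118 = 14368 = 170 (mod 229); 170^{-1} = 163 (mod 229).
Double-and-add over 11100101: 8-1 doublings, 5-1 additions; each step l_{T,T}/v_{2T} or l_{T,P'}/v at Q'+S for random S.
So e_{229}(P',Q') = 56417656193592 + 116402779527650*t.
Hence e(P,Q) = 90569746778468 + 16525322554264*t in F_{155179617187253^2}^*.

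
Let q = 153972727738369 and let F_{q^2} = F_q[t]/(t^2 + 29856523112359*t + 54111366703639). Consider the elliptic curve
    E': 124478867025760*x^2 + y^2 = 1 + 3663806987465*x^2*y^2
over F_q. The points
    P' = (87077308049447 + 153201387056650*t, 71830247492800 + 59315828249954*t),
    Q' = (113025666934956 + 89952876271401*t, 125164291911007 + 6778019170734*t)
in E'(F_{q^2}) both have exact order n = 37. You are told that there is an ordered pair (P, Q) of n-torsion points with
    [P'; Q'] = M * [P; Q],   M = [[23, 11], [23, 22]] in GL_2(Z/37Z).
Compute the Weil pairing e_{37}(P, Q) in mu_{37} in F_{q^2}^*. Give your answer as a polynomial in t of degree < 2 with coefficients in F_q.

124494602097212 + 53674102656313*t

Under M = [[23,11],[23,22]] in GL_2(Z/37), e_{37}(P',Q') = e_{37}(P,Q)^(23*22-11*23 mod 37).
det M = 23*22 - 11*23 = 253 = 31 (mod 37); 31^{-1} = 6 (mod 37).
Edwards a_E,d_E -> Montgomery A=121676221734300,B=64388147955892 -> Weierstrass 9388473438306,0 via alpha=98343476204722,beta=68696946944166.
6-bit Miller (100101) on E'/F_{153972727738369} with a'=9388473438306, b'=0: accumulate tangent/chord ratios at Q'+S and P'+S'.
Miller gives e_{37}(P',Q') = 98230225273829 + 8308901799309*t in F_{153972727738369^2}.
Raise to 6: e(P,Q) = 124494602097212 + 53674102656313*t in mu_{37}.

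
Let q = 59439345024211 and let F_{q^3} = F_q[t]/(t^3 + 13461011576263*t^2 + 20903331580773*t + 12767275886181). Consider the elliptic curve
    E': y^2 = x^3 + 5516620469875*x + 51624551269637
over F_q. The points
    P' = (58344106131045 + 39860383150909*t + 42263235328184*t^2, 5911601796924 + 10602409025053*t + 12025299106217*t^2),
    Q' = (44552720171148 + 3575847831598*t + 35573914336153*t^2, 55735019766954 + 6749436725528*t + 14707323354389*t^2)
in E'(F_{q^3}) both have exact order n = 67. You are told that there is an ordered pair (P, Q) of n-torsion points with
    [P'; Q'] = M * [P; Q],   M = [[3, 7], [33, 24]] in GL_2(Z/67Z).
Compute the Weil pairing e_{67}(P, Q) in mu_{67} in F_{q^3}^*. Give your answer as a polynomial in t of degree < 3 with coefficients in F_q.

35762390700060 + 2414688538160*t + 11737764980559*t^2

Alternating bilinearity on E[67] (values in mu_{67} in F_{59439345024211^3}) gives e(P',Q') = e(P,Q)^det(M).
Inverting 42 mod 67: 8. Thus e_{67}(P,Q) = e(P',Q')^{8}.
7-bit Miller (1000011) on E'/F_{59439345024211} with a'=5516620469875, b'=51624551269637: accumulate tangent/chord ratios at Q'+S and P'+S'.
e_{67}(P',Q') = 52772675858669 + 24514065663016*t + 36105203311942*t^2.
Raise to 8: e(P,Q) = 35762390700060 + 2414688538160*t + 11737764980559*t^2 in mu_{67}.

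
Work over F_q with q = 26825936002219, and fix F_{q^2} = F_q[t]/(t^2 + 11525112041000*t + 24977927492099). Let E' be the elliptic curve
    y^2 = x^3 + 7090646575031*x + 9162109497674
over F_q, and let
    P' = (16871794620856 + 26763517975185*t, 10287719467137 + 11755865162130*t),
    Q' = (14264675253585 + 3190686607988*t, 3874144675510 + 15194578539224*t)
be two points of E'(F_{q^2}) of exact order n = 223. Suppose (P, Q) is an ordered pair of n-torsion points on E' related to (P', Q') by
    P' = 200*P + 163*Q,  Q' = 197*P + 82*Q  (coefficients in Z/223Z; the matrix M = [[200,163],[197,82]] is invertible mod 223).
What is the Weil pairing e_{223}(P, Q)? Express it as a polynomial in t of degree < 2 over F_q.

Alternating bilinearity on E[223] (values in mu_{223} in F_{26825936002219^2}) gives e(P',Q') = e(P,Q)^det(M).
Hence e(P,Q) = e(P',Q')^{170} where 170 = 122^{-1} mod 223.
8-bit Miller (11011111) on E'/F_{26825936002219} with a'=7090646575031, b'=9162109497674: accumulate tangent/chord ratios at Q'+S and P'+S'.
The quotient is 2364684842727 + 24136890804607*t.
Finally e_{223}(P,Q) = 1934765007796 + 15146041612206*t.

1934765007796 + 15146041612206*t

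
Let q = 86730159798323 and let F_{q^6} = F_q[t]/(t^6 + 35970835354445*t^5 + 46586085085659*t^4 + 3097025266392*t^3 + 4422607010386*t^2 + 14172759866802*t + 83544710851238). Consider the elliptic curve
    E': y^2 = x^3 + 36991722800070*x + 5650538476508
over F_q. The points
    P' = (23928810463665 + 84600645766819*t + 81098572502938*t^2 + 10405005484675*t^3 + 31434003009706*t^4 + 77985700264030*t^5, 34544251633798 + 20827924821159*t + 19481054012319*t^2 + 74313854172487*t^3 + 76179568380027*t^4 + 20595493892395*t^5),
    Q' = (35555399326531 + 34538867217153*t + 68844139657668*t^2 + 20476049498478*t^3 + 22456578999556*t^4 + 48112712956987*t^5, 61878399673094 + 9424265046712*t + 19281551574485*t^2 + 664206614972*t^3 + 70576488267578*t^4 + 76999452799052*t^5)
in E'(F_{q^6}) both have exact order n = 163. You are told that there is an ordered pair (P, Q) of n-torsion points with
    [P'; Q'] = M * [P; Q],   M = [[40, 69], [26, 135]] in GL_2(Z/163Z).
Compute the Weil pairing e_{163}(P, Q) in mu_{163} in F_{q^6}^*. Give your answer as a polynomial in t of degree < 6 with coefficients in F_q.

e_{163} is bilinear + alternating on E[163], so e_{163}(40*P + 69*Q, 26*P + 135*Q) = e_{163}(P,Q)^(40*135-69*26).
Hence e(P,Q) = e(P',Q')^{106} where 106 = 20^{-1} mod 163.
Run Miller on y^2=x^3+36991722800070*x+5650538476508 over F_{86730159798323}: ladder 10100011 (8 bits); e = f_P(D_Q)/f_Q(D_P).
The quotient is 73601304301743 + 25646665698803*t + 30220610398008*t^2 + 22411676592631*t^3 + 35204089636943*t^4 + 35321143061375*t^5.
Raise to 106: e(P,Q) = 82172510282568 + 54677978351087*t + 48994992255984*t^2 + 39404413252362*t^3 + 24275498020000*t^4 + 36637311532754*t^5 in mu_{163}.

82172510282568 + 54677978351087*t + 48994992255984*t^2 + 39404413252362*t^3 + 24275498020000*t^4 + 36637311532754*t^5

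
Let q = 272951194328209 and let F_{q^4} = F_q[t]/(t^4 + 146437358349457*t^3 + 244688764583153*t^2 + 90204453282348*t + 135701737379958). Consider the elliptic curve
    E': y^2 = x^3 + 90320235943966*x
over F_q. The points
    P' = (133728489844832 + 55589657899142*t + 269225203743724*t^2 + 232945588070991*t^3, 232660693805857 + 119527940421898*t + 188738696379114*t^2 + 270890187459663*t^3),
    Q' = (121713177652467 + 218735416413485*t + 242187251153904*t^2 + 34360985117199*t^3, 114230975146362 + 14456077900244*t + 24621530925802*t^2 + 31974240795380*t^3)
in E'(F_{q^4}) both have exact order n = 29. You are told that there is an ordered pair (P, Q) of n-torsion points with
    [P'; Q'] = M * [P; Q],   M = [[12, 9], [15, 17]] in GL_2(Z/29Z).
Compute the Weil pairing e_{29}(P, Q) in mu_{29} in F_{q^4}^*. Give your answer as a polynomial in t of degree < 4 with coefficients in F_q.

Since e_{29}(P,P)=e_{29}(Q,Q)=1 and e_{29}(Q,P)=e_{29}(P,Q)^{-1}, expanding e_{29}(12*P + 9*Q,15*P + 17*Q) leaves e(P,Q)^det(M).
det(M) mod 29 = 11; its inverse in (Z/29)^* is 8 (check: 11*8 mod 29 = 1).
Miller loop for e_{29} over F_{272951194328209^4}: bits of 29 = 11101; 4 double steps + 3 add steps, l/v at each.
Result: e(P',Q') = 214212936069295 + 196833751430938*t + 110705851226519*t^2 + 24276108357511*t^3.
Thus e_{29}(P,Q) = 223709500279664 + 260189826392608*t + 166091113192649*t^2 + 263069586373073*t^3.

223709500279664 + 260189826392608*t + 166091113192649*t^2 + 263069586373073*t^3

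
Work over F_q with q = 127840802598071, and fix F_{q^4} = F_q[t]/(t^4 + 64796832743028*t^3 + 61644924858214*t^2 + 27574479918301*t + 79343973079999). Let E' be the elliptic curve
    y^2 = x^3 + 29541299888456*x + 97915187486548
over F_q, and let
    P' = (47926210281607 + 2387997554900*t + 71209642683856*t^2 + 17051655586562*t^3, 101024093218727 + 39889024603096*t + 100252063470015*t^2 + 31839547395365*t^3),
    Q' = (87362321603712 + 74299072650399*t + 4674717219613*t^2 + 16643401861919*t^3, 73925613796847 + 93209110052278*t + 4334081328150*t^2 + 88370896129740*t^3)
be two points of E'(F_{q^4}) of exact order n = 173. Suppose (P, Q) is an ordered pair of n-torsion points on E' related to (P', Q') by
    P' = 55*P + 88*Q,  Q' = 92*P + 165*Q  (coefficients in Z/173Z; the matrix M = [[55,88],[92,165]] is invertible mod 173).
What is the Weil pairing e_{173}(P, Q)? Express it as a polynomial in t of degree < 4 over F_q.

Under M = [[55,88],[92,165]] in GL_2(Z/173), e_{173}(P',Q') = e_{173}(P,Q)^(55*165-88*92 mod 173).
det M = 55*165 - 88*92 = 979 = 114 (mod 173); 114^{-1} = 129 (mod 173).
Build f_{173,P'} and f_{173,Q'} via the 8-bit ladder of 173=10101101_2; evaluate at shifted divisors; quotient in F_{127840802598071^4}.
e_{173}(P',Q') = 118360454411597 + 11450547081754*t + 123765247566836*t^2 + 123951363199210*t^3.
(118360454411597 + 11450547081754*t + 123765247566836*t^2 + 123951363199210*t^3)^{129} mod (127840802598071,f) = 70124033418459 + 55074691285040*t + 84899115997196*t^2 + 84165982940314*t^3.

70124033418459 + 55074691285040*t + 84899115997196*t^2 + 84165982940314*t^3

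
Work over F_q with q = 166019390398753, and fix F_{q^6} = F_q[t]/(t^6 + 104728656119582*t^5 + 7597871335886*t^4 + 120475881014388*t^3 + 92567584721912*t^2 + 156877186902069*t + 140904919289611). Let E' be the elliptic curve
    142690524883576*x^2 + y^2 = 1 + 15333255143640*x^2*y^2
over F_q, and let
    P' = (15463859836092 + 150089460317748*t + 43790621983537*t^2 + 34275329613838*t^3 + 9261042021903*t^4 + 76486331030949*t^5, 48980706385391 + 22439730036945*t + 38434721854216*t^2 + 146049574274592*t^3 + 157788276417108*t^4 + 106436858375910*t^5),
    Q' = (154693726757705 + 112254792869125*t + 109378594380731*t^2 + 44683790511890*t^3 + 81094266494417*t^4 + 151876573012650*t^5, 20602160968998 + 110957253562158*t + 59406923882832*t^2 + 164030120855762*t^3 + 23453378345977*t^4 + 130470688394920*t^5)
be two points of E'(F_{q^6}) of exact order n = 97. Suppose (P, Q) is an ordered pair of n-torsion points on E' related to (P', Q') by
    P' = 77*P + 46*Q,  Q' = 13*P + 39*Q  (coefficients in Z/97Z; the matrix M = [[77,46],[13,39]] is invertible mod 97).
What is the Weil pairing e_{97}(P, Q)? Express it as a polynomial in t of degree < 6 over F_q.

124964119505094 + 26588088915795*t + 74308856529649*t^2 + 102403577078607*t^3 + 109071827876222*t^4 + 86886162140473*t^5

Alternating bilinearity on E[97] (values in mu_{97} in F_{166019390398753^6}) gives e(P',Q') = e(P,Q)^det(M).
77*39 - 46*13 = 2405; reduced mod 97: det = 77, inverse 63.
Map (x,y)_Ed via u=(1+y)/(1-y), v=(1+y)/((1-y)x) to Montgomery A=99626736847282,B=115820387018569; then to (a',b')=(31378815398552,109262948893209).
7-bit Miller (1100001) on E'/F_{166019390398753} with a'=31378815398552, b'=109262948893209: accumulate tangent/chord ratios at Q'+S and P'+S'.
Result: e(P',Q') = 113994127453100 + 82285819237296*t + 56232510435271*t^2 + 26424376928163*t^3 + 53503046355306*t^4 + 124976335006718*t^5.
e_{97}(P,Q) = (113994127453100 + 82285819237296*t + 56232510435271*t^2 + 26424376928163*t^3 + 53503046355306*t^4 + 124976335006718*t^5)^{63} = 124964119505094 + 26588088915795*t + 74308856529649*t^2 + 102403577078607*t^3 + 109071827876222*t^4 + 86886162140473*t^5.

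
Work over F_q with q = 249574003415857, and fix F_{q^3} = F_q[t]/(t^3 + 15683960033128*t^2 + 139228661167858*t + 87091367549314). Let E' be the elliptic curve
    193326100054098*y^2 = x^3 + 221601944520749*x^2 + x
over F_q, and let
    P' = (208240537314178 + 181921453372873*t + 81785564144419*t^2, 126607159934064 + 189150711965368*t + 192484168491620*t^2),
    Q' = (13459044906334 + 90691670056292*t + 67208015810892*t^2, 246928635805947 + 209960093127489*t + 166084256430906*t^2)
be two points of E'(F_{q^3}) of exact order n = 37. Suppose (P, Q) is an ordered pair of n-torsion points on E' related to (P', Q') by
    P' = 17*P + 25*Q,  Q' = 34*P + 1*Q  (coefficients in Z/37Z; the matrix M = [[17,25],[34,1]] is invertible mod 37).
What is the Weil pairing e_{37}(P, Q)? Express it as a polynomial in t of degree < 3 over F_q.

Under M = [[17,25],[34,1]] in GL_2(Z/37), e_{37}(P',Q') = e_{37}(P,Q)^(17*1-25*34 mod 37).
So e_{37}(P,Q) = e_{37}(P',Q')^{35}, since 18*35 = 1 mod 37.
(x,y)|->(104674906483421x+134033759080422,104674906483421y) sends E' to y^2=x^3+44562772260252*x+241928068187541.
n = 37 = (100101)_2 (6 bits, wt 3); accumulate f_{37,P'}(Q'+S)/f_{37,P'}(S) along the 5-step ladder.
So e_{37}(P',Q') = 50060597675552 + 23406243513555*t + 161945273876926*t^2.
e_{37}(P,Q) = (50060597675552 + 23406243513555*t + 161945273876926*t^2)^{35} = 208677395136500 + 36297945409916*t + 119555570338713*t^2.

208677395136500 + 36297945409916*t + 119555570338713*t^2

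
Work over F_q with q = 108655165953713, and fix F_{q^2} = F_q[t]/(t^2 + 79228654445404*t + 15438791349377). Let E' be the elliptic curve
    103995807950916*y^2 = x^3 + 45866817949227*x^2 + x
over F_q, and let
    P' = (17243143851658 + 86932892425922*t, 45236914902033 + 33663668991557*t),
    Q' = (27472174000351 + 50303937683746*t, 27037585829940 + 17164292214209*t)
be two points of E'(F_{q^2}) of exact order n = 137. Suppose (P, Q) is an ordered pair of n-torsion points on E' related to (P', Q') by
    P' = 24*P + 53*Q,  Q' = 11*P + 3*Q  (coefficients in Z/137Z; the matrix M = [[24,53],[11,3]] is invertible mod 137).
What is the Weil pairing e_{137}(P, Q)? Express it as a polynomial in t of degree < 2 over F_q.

98346854801775 + 75437062109280*t

Since e_{137}(P,P)=e_{137}(Q,Q)=1 and e_{137}(Q,P)=e_{137}(P,Q)^{-1}, expanding e_{137}(24*P + 53*Q,11*P + 3*Q) leaves e(P,Q)^det(M).
Inverting 37 mod 137: 100. Thus e_{137}(P,Q) = e(P',Q')^{100}.
Set x_W=21511011056874*u+14778223095041, y_W=21511011056874*v; then E': y_W^2=x_W^3+96071421751597*x_W+88548535683305.
8-bit Miller (10001001) on E'/F_{108655165953713} with a'=96071421751597, b'=88548535683305: accumulate tangent/chord ratios at Q'+S and P'+S'.
Result: e(P',Q') = 57489827395718 + 11454300176494*t.
Thus e_{137}(P,Q) = 98346854801775 + 75437062109280*t.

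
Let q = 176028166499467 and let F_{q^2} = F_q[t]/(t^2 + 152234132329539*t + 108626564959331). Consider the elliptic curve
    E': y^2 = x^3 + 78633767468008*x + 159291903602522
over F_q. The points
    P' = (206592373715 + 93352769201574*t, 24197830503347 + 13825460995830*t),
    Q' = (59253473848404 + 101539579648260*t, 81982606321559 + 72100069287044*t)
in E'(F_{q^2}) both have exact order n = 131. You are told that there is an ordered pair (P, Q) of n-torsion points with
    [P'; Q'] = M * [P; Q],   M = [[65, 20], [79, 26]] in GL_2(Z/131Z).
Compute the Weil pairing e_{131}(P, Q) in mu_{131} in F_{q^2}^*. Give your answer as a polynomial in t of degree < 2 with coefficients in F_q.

11063536605911 + 108511164005142*t

The 131-Weil pairing on E[131] over F_{176028166499467} is alternating-bilinear: e_{131}(P',Q') = e_{131}(P,Q)^det(M).
det(M) mod 131 = 110; its inverse in (Z/131)^* is 106 (check: 110*106 mod 131 = 1).
8-bit Miller (10000011) on E'/F_{176028166499467} with a'=78633767468008, b'=159291903602522: accumulate tangent/chord ratios at Q'+S and P'+S'.
f_P(D_Q)/f_Q(D_P) = 159486856797848 + 44902251404753*t.
(159486856797848 + 44902251404753*t)^{106} mod (176028166499467,f) = 11063536605911 + 108511164005142*t.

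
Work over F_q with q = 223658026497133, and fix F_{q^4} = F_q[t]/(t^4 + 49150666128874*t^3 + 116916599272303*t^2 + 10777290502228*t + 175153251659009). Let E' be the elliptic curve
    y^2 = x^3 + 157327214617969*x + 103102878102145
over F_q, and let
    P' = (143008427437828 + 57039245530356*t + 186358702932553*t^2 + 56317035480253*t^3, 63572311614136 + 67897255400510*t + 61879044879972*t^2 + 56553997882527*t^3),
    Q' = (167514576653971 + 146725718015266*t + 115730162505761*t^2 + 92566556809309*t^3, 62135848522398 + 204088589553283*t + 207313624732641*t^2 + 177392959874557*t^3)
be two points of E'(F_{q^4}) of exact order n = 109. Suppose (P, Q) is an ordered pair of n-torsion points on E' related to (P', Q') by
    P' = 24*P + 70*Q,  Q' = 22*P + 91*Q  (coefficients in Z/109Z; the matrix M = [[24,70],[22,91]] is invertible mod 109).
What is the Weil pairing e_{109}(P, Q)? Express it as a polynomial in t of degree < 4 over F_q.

Under M = [[24,70],[22,91]] in GL_2(Z/109), e_{109}(P',Q') = e_{109}(P,Q)^(24*91-70*22 mod 109).
Inverting 99 mod 109: 98. Thus e_{109}(P,Q) = e(P',Q')^{98}.
7-bit Miller (1101101) on E'/F_{223658026497133} with a'=157327214617969, b'=103102878102145: accumulate tangent/chord ratios at Q'+S and P'+S'.
f_P(D_Q)/f_Q(D_P) = 84710786703727 + 111010318772977*t + 113020945604616*t^2 + 109461443024599*t^3.
Thus e_{109}(P,Q) = 220941123574966 + 203284760805967*t + 162607264071580*t^2 + 10023464929409*t^3.

220941123574966 + 203284760805967*t + 162607264071580*t^2 + 10023464929409*t^3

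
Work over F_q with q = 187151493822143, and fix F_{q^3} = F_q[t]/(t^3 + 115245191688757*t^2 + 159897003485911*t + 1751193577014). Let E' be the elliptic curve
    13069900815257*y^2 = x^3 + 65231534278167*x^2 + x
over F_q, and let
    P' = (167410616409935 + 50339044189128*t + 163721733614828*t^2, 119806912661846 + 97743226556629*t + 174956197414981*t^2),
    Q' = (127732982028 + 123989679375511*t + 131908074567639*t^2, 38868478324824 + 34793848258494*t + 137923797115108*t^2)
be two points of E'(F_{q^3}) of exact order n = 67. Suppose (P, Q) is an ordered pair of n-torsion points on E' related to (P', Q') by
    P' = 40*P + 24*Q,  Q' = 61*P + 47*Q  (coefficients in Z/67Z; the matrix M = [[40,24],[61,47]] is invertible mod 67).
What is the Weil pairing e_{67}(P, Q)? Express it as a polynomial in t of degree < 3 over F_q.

59161051782678 + 72689829129679*t + 142983996820437*t^2

Alternating bilinearity on E[67] (values in mu_{67} in F_{187151493822143^3}) gives e(P',Q') = e(P,Q)^det(M).
Inverting 14 mod 67: 24. Thus e_{67}(P,Q) = e(P',Q')^{24}.
(x,y)|->(71715422405689x+147657584136871,71715422405689y) sends E' to y^2=x^3+183616695293324*x+124969412380114.
7-bit Miller (1000011) on E'/F_{187151493822143} with a'=183616695293324, b'=124969412380114: accumulate tangent/chord ratios at Q'+S and P'+S'.
f_P(D_Q)/f_Q(D_P) = 84427279071738 + 151830685124443*t + 168298352527355*t^2.
Raise to 24: e(P,Q) = 59161051782678 + 72689829129679*t + 142983996820437*t^2 in mu_{67}.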